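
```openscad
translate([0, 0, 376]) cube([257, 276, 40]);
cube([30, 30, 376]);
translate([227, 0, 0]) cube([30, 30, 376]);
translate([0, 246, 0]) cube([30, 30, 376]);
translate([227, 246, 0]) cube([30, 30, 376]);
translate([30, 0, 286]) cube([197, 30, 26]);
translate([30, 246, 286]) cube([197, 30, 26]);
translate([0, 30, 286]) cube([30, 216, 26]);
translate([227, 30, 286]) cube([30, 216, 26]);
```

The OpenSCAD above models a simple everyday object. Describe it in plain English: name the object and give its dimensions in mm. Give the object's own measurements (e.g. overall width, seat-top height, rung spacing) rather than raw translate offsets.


A simple wooden stool: a rectangular seat 257 mm (x) by 276 mm (y), 40 mm thick, top face at z = 416 mm, on four square legs, each 30×30 mm in cross-section. The legs rest on z = 0, each flush with a corner of the seat. Four stretchers, 30 mm wide and 26 mm tall, connect adjacent legs with their undersides at z = 286 mm, each running between the inner faces of the legs it joins and aligned with the legs' outer faces on the other axis.


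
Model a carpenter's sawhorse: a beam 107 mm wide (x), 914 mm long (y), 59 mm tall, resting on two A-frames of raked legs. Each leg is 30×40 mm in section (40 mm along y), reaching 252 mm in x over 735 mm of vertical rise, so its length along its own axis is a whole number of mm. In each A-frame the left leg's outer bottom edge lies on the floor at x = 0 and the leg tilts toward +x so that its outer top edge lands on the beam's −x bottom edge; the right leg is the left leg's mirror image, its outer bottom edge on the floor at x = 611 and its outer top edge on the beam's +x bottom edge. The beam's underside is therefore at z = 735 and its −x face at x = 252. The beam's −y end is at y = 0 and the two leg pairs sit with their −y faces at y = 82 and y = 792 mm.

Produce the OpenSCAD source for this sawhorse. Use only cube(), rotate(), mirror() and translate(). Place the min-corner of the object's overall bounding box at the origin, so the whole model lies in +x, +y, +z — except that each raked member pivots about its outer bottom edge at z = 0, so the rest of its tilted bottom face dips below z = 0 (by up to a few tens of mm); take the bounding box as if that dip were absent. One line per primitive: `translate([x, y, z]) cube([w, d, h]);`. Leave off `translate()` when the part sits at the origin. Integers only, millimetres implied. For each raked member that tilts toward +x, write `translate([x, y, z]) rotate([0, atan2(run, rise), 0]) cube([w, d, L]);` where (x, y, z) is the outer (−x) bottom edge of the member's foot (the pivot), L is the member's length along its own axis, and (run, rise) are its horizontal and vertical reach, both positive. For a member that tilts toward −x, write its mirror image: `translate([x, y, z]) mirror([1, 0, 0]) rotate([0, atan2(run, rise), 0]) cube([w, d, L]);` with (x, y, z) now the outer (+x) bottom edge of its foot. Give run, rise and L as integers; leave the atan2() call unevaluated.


translate([252, 0, 735]) cube([107, 914, 59]);
translate([0, 82, 0]) rotate([0, atan2(252, 735), 0]) cube([30, 40, 777]);
translate([611, 82, 0]) mirror([1, 0, 0]) rotate([0, atan2(252, 735), 0]) cube([30, 40, 777]);
translate([0, 792, 0]) rotate([0, atan2(252, 735), 0]) cube([30, 40, 777]);
translate([611, 792, 0]) mirror([1, 0, 0]) rotate([0, atan2(252, 735), 0]) cube([30, 40, 777]);


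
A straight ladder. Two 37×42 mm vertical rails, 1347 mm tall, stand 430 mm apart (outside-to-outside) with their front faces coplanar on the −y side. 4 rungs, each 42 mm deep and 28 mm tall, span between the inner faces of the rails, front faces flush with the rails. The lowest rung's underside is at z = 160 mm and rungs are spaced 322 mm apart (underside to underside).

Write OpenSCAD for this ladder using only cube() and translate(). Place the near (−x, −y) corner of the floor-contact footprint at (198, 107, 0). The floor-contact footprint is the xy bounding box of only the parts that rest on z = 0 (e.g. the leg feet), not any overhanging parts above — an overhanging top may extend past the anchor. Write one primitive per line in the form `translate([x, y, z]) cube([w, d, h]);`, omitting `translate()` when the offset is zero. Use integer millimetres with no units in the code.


translate([198, 107, 0]) cube([37, 42, 1347]);
translate([591, 107, 0]) cube([37, 42, 1347]);
translate([235, 107, 160]) cube([356, 42, 28]);
translate([235, 107, 482]) cube([356, 42, 28]);
translate([235, 107, 804]) cube([356, 42, 28]);
translate([235, 107, 1126]) cube([356, 42, 28]);


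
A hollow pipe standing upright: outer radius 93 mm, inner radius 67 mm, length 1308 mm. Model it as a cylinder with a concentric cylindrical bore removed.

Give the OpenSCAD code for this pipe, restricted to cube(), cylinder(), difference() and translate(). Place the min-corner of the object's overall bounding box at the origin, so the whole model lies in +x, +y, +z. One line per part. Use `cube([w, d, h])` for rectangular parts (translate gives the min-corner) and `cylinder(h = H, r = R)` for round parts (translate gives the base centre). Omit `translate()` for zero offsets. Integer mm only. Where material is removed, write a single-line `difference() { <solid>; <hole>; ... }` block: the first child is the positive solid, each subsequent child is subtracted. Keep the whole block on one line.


difference() { translate([93, 93, 0]) cylinder(h = 1308, r = 93); translate([93, 93, 0]) cylinder(h = 1308, r = 67); }


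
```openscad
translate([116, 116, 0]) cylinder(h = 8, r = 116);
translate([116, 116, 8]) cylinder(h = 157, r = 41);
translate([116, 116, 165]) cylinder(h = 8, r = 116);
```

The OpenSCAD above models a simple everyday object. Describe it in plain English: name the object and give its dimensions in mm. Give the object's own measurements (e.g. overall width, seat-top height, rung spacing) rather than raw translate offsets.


A spool: two coaxial disc flanges of radius 116 mm and thickness 8 mm, joined by a core cylinder of radius 41 mm and height 157 mm. The lower flange rests on z = 0 and the three cylinders share a vertical axis.


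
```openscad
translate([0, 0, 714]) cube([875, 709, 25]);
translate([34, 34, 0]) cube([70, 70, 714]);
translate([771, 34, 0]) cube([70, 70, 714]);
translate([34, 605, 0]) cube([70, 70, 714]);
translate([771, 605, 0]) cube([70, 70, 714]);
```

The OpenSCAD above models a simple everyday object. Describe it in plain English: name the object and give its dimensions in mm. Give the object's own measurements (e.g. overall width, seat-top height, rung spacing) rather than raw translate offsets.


A table: top 875 mm (x) × 709 mm (y), 25 mm thick, upper face at z = 739 mm, on four 70×70 mm square legs, each inset 34 mm from the nearest pair of top edges from z = 0 to the bottom of the top.


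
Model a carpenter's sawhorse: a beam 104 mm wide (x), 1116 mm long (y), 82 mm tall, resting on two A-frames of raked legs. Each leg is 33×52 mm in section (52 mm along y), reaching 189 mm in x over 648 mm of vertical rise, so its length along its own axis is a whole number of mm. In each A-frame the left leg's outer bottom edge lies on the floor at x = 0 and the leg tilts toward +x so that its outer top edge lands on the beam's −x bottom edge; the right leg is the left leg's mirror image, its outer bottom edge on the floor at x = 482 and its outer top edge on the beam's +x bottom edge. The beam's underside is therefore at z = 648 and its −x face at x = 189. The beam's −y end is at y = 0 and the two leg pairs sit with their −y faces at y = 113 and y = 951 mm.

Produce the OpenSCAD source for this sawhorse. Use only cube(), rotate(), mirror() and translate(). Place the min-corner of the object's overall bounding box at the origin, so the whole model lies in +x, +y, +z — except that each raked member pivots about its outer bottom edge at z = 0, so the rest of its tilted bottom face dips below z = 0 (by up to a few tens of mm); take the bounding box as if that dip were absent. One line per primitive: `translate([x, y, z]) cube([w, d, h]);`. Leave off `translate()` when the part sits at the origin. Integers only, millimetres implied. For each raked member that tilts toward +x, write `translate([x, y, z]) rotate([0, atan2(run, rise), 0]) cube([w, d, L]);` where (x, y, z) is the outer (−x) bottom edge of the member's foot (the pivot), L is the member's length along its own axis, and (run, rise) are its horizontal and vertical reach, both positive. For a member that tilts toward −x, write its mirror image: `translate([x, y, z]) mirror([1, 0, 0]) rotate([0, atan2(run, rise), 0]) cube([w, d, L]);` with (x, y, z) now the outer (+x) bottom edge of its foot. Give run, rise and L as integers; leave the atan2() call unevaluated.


translate([189, 0, 648]) cube([104, 1116, 82]);
translate([0, 113, 0]) rotate([0, atan2(189, 648), 0]) cube([33, 52, 675]);
translate([482, 113, 0]) mirror([1, 0, 0]) rotate([0, atan2(189, 648), 0]) cube([33, 52, 675]);
translate([0, 951, 0]) rotate([0, atan2(189, 648), 0]) cube([33, 52, 675]);
translate([482, 951, 0]) mirror([1, 0, 0]) rotate([0, atan2(189, 648), 0]) cube([33, 52, 675]);


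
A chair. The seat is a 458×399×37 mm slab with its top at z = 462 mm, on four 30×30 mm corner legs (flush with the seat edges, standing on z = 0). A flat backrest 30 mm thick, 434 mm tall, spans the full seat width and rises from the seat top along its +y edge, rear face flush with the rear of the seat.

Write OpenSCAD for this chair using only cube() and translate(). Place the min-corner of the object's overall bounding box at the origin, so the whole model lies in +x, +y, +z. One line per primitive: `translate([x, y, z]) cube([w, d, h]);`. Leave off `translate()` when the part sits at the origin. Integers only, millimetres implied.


translate([0, 0, 425]) cube([458, 399, 37]);
cube([30, 30, 425]);
translate([428, 0, 0]) cube([30, 30, 425]);
translate([0, 369, 0]) cube([30, 30, 425]);
translate([428, 369, 0]) cube([30, 30, 425]);
translate([0, 369, 462]) cube([458, 30, 434]);


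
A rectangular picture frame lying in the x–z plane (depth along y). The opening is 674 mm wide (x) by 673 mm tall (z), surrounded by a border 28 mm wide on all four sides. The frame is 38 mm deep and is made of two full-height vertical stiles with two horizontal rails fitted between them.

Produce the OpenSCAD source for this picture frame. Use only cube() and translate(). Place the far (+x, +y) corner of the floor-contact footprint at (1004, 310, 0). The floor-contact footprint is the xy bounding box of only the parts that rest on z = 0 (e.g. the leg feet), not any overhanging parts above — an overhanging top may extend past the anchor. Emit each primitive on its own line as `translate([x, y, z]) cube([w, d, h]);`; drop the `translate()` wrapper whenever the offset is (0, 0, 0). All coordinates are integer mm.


translate([274, 272, 0]) cube([28, 38, 729]);
translate([976, 272, 0]) cube([28, 38, 729]);
translate([302, 272, 0]) cube([674, 38, 28]);
translate([302, 272, 701]) cube([674, 38, 28]);


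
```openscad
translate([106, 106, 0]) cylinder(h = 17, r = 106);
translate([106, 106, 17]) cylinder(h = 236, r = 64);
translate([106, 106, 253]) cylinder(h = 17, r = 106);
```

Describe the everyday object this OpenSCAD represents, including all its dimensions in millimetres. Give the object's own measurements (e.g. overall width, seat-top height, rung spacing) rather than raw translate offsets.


A spool: two coaxial disc flanges of radius 106 mm and thickness 17 mm, joined by a core cylinder of radius 64 mm and height 236 mm. The lower flange rests on z = 0 and the three cylinders share a vertical axis.


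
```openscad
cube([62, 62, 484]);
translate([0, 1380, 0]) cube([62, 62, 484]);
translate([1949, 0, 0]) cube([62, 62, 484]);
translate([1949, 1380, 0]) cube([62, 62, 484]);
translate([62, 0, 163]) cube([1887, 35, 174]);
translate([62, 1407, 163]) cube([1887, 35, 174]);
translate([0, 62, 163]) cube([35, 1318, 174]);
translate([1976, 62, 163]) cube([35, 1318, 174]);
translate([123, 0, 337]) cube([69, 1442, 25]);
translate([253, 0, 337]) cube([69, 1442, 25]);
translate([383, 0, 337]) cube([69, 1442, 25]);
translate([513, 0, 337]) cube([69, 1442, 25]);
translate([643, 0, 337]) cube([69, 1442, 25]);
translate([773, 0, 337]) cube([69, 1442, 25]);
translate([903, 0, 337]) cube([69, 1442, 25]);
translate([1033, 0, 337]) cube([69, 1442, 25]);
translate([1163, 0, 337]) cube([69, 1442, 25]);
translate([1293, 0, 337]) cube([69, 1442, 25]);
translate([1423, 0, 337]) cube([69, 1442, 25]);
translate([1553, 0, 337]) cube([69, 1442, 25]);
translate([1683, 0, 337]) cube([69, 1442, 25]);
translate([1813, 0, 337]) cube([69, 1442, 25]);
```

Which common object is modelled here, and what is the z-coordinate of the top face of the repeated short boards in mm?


A bed frame. The slat-top height is 362 mm.

Four posts, four rails, and a row of slats — a bed frame. Slats sit on the rails at z = 163 + 174 = 337; with slat thickness 25, the top is 362 mm.


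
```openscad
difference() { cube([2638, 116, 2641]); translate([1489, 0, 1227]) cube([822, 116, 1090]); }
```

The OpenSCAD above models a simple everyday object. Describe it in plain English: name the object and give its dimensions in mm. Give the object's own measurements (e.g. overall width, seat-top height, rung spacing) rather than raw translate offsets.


A wall 2638 mm long (x), 116 mm thick (y), 2641 mm tall, with a rectangular window opening cut through it. The opening is 822 mm wide and 1090 mm tall; its sill is at z = 1227 mm and its near (−x) edge is 1489 mm from the wall's −x end. The opening passes through the full wall thickness.


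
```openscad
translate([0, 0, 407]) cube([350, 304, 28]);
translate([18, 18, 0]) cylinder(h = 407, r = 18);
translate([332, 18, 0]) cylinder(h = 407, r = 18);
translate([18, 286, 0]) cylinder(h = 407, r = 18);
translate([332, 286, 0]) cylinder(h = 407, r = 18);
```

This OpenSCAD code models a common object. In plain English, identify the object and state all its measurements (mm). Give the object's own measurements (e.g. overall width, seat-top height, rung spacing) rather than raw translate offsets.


A four-legged stool. The seat is a 350×304×28 mm slab whose top surface is at z = 435 mm; four round legs, each 36 mm in diameter, run from the floor (z = 0) to the underside of the seat, each leg's axis is inset half a diameter from the nearest pair of seat edges (so the leg's bounding box is flush with the corner).


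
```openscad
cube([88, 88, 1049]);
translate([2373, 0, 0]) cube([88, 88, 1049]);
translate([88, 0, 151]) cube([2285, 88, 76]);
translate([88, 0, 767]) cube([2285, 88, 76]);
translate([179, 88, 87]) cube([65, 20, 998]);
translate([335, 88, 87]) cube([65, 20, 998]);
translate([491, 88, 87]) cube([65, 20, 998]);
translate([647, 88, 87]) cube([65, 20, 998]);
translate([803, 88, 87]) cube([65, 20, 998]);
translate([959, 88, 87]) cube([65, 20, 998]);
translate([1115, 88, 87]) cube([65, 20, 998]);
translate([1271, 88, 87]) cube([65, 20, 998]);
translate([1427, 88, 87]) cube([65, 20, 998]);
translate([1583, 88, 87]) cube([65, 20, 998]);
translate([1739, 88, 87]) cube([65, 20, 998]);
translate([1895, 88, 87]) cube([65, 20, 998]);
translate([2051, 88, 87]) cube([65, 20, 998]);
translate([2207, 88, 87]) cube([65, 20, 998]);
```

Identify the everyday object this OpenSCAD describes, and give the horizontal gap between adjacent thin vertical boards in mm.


A fence section. The picket gap is 91 mm.

Two posts, two rails, 14 pickets — a fence section. Span 2285 mm holds 14 pickets of 65 mm with 15 equal gaps: ⌊(2285 − 14·65) / 15⌋ = 91 mm.


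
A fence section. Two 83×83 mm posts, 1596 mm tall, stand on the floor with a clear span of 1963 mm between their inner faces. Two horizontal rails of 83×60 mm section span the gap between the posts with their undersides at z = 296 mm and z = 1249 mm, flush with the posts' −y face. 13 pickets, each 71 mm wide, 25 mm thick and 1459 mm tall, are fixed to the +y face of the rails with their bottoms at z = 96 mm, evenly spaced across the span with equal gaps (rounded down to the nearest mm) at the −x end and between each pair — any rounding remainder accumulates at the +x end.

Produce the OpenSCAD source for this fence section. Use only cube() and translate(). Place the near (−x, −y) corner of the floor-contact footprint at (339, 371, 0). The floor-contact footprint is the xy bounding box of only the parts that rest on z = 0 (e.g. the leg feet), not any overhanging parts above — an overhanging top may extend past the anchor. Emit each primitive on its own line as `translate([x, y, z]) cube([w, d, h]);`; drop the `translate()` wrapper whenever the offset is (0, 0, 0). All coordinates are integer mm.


translate([339, 371, 0]) cube([83, 83, 1596]);
translate([2385, 371, 0]) cube([83, 83, 1596]);
translate([422, 371, 296]) cube([1963, 83, 60]);
translate([422, 371, 1249]) cube([1963, 83, 60]);
translate([496, 454, 96]) cube([71, 25, 1459]);
translate([641, 454, 96]) cube([71, 25, 1459]);
translate([786, 454, 96]) cube([71, 25, 1459]);
translate([931, 454, 96]) cube([71, 25, 1459]);
translate([1076, 454, 96]) cube([71, 25, 1459]);
translate([1221, 454, 96]) cube([71, 25, 1459]);
translate([1366, 454, 96]) cube([71, 25, 1459]);
translate([1511, 454, 96]) cube([71, 25, 1459]);
translate([1656, 454, 96]) cube([71, 25, 1459]);
translate([1801, 454, 96]) cube([71, 25, 1459]);
translate([1946, 454, 96]) cube([71, 25, 1459]);
translate([2091, 454, 96]) cube([71, 25, 1459]);
translate([2236, 454, 96]) cube([71, 25, 1459]);


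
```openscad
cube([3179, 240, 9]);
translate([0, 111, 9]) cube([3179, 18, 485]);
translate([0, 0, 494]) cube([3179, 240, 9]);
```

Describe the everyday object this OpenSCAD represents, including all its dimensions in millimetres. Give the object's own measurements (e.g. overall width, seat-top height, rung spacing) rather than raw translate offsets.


An I-beam lying along x, 3179 mm long. Overall section height 503 mm. Two flanges 240 mm wide (y) and 9 mm thick, one on the floor and one at the top; a web 18 mm thick runs between them, centred on the flange width.


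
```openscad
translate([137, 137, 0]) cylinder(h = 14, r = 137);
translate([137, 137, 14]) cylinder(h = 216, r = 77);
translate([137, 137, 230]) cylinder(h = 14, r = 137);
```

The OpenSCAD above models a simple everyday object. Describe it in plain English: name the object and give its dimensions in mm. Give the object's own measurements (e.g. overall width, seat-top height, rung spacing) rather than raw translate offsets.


A spool: two coaxial disc flanges of radius 137 mm and thickness 14 mm, joined by a core cylinder of radius 77 mm and height 216 mm. The lower flange rests on z = 0 and the three cylinders share a vertical axis.


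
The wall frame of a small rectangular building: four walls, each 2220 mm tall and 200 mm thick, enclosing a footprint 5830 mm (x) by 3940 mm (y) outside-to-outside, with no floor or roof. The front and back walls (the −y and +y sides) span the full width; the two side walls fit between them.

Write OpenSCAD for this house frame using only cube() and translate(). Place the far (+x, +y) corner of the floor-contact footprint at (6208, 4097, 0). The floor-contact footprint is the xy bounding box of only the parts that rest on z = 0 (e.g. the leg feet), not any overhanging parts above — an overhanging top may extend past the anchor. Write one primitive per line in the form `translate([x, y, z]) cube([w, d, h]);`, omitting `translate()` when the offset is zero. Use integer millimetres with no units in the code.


translate([378, 157, 0]) cube([5830, 200, 2220]);
translate([378, 3897, 0]) cube([5830, 200, 2220]);
translate([378, 357, 0]) cube([200, 3540, 2220]);
translate([6008, 357, 0]) cube([200, 3540, 2220]);


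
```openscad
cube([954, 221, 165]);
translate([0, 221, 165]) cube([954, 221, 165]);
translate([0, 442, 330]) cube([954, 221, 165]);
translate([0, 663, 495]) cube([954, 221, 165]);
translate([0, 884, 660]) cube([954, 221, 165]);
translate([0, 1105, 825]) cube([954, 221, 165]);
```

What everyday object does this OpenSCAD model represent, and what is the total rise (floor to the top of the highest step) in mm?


A staircase. The total rise is 990 mm.

6 identical blocks, each offset up and back from the previous — a staircase. Each step is 165 mm tall and there are 6 of them, so the total rise is 6 × 165 = 990 mm.


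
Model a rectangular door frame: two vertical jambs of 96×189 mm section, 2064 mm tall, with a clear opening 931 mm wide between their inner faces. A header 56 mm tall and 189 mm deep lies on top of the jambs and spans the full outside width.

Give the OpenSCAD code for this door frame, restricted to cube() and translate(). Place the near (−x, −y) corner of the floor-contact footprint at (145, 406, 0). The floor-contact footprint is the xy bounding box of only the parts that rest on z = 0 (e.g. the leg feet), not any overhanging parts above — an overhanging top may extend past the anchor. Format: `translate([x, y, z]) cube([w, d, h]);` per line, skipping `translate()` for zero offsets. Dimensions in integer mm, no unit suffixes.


translate([145, 406, 0]) cube([96, 189, 2064]);
translate([1172, 406, 0]) cube([96, 189, 2064]);
translate([145, 406, 2064]) cube([1123, 189, 56]);


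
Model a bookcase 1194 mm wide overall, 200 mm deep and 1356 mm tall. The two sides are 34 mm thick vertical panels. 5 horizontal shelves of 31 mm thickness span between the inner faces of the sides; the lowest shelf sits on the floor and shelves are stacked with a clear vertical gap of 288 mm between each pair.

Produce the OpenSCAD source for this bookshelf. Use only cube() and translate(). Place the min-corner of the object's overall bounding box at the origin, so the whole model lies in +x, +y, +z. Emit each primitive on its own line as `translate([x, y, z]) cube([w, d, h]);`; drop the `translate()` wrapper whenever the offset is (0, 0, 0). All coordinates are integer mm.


cube([34, 200, 1356]);
translate([1160, 0, 0]) cube([34, 200, 1356]);
translate([34, 0, 0]) cube([1126, 200, 31]);
translate([34, 0, 319]) cube([1126, 200, 31]);
translate([34, 0, 638]) cube([1126, 200, 31]);
translate([34, 0, 957]) cube([1126, 200, 31]);
translate([34, 0, 1276]) cube([1126, 200, 31]);


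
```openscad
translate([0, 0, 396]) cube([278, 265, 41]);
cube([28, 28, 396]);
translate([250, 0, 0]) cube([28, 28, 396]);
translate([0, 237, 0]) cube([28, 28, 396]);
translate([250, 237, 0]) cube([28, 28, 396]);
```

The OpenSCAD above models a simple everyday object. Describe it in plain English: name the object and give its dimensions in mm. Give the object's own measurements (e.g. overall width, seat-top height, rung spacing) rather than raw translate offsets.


A four-legged stool. The seat is a 278×265×41 mm slab whose top surface is at z = 437 mm; four square legs, each 28×28 mm in cross-section, run from the floor (z = 0) to the underside of the seat, each flush with a corner of the seat.


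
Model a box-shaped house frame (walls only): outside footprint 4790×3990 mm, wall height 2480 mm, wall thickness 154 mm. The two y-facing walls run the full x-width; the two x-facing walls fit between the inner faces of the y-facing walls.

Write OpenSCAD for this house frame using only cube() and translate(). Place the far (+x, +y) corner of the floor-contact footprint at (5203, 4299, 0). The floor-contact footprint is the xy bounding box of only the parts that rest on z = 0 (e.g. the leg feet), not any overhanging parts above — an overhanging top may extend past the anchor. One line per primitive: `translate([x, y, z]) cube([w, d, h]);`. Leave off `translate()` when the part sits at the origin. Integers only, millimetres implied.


translate([413, 309, 0]) cube([4790, 154, 2480]);
translate([413, 4145, 0]) cube([4790, 154, 2480]);
translate([413, 463, 0]) cube([154, 3682, 2480]);
translate([5049, 463, 0]) cube([154, 3682, 2480]);


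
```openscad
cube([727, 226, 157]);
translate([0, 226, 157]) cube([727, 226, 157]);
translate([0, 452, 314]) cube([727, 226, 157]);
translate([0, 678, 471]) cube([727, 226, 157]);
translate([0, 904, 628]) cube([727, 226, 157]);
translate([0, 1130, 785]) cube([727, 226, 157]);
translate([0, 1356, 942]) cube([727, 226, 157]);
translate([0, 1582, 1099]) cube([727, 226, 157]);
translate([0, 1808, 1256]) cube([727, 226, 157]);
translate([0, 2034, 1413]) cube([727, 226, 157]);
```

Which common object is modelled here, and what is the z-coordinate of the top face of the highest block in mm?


A staircase. The total rise is 1570 mm.

10 identical blocks, each offset up and back from the previous — a staircase. Each step is 157 mm tall and there are 10 of them, so the total rise is 10 × 157 = 1570 mm.


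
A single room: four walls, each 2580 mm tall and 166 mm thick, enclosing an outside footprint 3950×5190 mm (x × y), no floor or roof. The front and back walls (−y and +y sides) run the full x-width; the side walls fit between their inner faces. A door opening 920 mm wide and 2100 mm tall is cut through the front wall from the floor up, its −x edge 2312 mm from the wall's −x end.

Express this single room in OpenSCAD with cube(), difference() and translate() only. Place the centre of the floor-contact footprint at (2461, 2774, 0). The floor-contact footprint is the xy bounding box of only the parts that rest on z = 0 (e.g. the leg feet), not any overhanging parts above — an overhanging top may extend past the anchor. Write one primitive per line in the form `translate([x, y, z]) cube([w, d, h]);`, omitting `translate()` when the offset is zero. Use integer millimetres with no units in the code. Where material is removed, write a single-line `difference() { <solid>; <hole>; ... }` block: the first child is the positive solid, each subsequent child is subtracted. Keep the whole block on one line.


difference() { translate([486, 179, 0]) cube([3950, 166, 2580]); translate([2798, 179, 0]) cube([920, 166, 2100]); }
translate([486, 5203, 0]) cube([3950, 166, 2580]);
translate([486, 345, 0]) cube([166, 4858, 2580]);
translate([4270, 345, 0]) cube([166, 4858, 2580]);


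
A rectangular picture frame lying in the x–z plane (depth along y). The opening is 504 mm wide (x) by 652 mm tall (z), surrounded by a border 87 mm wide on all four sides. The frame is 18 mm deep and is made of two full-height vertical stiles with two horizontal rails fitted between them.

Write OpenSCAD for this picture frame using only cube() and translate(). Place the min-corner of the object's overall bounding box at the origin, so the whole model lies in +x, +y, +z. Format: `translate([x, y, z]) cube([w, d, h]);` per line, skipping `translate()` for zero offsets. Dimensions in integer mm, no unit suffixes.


cube([87, 18, 826]);
translate([591, 0, 0]) cube([87, 18, 826]);
translate([87, 0, 0]) cube([504, 18, 87]);
translate([87, 0, 739]) cube([504, 18, 87]);


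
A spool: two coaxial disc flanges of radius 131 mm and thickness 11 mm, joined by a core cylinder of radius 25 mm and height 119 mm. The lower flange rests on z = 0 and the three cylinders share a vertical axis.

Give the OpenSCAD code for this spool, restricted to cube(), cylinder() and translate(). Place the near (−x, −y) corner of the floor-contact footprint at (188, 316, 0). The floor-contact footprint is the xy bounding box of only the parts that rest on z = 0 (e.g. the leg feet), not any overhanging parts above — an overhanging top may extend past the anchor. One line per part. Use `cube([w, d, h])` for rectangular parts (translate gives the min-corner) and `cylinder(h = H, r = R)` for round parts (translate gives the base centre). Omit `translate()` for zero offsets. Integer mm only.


translate([319, 447, 0]) cylinder(h = 11, r = 131);
translate([319, 447, 11]) cylinder(h = 119, r = 25);
translate([319, 447, 130]) cylinder(h = 11, r = 131);


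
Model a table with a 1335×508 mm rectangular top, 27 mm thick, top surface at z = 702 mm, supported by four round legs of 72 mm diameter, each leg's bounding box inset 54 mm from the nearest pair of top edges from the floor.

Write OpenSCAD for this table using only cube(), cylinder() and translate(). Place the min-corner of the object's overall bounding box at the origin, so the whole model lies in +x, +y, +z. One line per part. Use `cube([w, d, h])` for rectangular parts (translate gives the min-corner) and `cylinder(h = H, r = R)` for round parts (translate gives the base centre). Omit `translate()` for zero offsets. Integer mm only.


translate([0, 0, 675]) cube([1335, 508, 27]);
translate([90, 90, 0]) cylinder(h = 675, r = 36);
translate([1245, 90, 0]) cylinder(h = 675, r = 36);
translate([90, 418, 0]) cylinder(h = 675, r = 36);
translate([1245, 418, 0]) cylinder(h = 675, r = 36);


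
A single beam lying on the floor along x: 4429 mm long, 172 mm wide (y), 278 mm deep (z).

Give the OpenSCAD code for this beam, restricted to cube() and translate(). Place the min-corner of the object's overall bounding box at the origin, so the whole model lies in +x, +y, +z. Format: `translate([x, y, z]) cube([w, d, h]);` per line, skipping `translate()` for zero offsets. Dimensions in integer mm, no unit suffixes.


cube([4429, 172, 278]);


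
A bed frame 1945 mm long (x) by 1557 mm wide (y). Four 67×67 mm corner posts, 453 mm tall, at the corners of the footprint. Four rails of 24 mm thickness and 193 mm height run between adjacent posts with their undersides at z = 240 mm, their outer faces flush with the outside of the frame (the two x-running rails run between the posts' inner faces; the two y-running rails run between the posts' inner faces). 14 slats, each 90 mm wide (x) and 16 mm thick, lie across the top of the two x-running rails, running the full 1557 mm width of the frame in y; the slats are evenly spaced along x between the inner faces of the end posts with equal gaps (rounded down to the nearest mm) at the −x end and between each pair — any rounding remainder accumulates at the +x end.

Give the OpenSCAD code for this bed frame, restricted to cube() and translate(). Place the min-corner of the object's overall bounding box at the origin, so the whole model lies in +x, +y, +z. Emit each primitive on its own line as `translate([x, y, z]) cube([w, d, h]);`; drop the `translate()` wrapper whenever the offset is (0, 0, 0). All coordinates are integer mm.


cube([67, 67, 453]);
translate([0, 1490, 0]) cube([67, 67, 453]);
translate([1878, 0, 0]) cube([67, 67, 453]);
translate([1878, 1490, 0]) cube([67, 67, 453]);
translate([67, 0, 240]) cube([1811, 24, 193]);
translate([67, 1533, 240]) cube([1811, 24, 193]);
translate([0, 67, 240]) cube([24, 1423, 193]);
translate([1921, 67, 240]) cube([24, 1423, 193]);
translate([103, 0, 433]) cube([90, 1557, 16]);
translate([229, 0, 433]) cube([90, 1557, 16]);
translate([355, 0, 433]) cube([90, 1557, 16]);
translate([481, 0, 433]) cube([90, 1557, 16]);
translate([607, 0, 433]) cube([90, 1557, 16]);
translate([733, 0, 433]) cube([90, 1557, 16]);
translate([859, 0, 433]) cube([90, 1557, 16]);
translate([985, 0, 433]) cube([90, 1557, 16]);
translate([1111, 0, 433]) cube([90, 1557, 16]);
translate([1237, 0, 433]) cube([90, 1557, 16]);
translate([1363, 0, 433]) cube([90, 1557, 16]);
translate([1489, 0, 433]) cube([90, 1557, 16]);
translate([1615, 0, 433]) cube([90, 1557, 16]);
translate([1741, 0, 433]) cube([90, 1557, 16]);


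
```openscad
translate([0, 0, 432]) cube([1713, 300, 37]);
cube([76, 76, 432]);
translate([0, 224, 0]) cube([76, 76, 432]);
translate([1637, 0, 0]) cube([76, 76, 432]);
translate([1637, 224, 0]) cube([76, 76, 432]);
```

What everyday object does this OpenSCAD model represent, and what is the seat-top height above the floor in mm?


A bench. The seat-top height is 469 mm.

A long slab on four corner posts — a bench. The slab sits at z = 432 with thickness 37, so the top is 432 + 37 = 469 mm.


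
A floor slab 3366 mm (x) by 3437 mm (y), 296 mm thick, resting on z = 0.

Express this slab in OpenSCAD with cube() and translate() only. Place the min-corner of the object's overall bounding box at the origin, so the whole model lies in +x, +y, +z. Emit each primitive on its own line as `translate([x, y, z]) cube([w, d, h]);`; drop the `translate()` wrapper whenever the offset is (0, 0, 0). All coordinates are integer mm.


cube([3366, 3437, 296]);


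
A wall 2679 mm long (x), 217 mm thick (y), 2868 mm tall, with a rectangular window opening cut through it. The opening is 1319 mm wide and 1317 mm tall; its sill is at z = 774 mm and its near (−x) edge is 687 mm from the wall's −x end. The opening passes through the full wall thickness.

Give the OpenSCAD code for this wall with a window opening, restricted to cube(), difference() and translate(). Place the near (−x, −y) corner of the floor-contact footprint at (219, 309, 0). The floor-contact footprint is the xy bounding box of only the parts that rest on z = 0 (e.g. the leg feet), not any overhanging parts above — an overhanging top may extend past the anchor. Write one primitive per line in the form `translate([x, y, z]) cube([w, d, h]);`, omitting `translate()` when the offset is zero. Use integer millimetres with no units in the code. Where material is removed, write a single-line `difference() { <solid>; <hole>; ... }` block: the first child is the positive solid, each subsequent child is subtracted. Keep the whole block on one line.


difference() { translate([219, 309, 0]) cube([2679, 217, 2868]); translate([906, 309, 774]) cube([1319, 217, 1317]); }


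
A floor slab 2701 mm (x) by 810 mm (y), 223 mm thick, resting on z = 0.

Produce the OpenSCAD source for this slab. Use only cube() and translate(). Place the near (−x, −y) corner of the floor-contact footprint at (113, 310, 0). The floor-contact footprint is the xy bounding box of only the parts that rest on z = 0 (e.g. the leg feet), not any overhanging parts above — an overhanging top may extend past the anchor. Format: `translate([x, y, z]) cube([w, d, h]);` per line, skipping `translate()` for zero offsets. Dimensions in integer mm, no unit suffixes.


translate([113, 310, 0]) cube([2701, 810, 223]);


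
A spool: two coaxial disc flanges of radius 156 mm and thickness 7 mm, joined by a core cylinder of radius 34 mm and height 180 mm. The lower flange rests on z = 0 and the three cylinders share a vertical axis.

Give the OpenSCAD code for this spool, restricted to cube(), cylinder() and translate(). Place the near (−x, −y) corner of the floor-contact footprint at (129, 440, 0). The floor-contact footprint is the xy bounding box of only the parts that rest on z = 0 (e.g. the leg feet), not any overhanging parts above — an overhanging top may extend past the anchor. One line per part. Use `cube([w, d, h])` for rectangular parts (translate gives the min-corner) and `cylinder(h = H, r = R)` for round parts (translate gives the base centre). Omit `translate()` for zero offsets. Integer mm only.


translate([285, 596, 0]) cylinder(h = 7, r = 156);
translate([285, 596, 7]) cylinder(h = 180, r = 34);
translate([285, 596, 187]) cylinder(h = 7, r = 156);


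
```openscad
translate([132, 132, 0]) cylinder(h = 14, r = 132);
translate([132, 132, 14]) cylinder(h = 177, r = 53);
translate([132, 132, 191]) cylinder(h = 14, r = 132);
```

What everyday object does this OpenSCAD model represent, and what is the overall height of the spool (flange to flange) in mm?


A spool. The overall height is 205 mm.

Three coaxial cylinders, large–small–large — a spool. Two 14 mm flanges and a 177 mm core give 14 + 177 + 14 = 205 mm.


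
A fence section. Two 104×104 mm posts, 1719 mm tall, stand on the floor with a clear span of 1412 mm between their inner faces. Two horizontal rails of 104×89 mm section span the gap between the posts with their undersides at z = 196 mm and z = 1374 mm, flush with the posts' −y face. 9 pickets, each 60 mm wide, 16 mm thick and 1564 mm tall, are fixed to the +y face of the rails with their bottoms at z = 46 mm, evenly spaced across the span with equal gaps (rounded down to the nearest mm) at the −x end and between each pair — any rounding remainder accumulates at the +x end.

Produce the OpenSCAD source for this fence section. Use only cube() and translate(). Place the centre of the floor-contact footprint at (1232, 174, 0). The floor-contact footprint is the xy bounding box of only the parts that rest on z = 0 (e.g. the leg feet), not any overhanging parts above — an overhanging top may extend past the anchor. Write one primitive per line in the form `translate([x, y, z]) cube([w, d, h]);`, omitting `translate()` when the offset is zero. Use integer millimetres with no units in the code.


translate([422, 122, 0]) cube([104, 104, 1719]);
translate([1938, 122, 0]) cube([104, 104, 1719]);
translate([526, 122, 196]) cube([1412, 104, 89]);
translate([526, 122, 1374]) cube([1412, 104, 89]);
translate([613, 226, 46]) cube([60, 16, 1564]);
translate([760, 226, 46]) cube([60, 16, 1564]);
translate([907, 226, 46]) cube([60, 16, 1564]);
translate([1054, 226, 46]) cube([60, 16, 1564]);
translate([1201, 226, 46]) cube([60, 16, 1564]);
translate([1348, 226, 46]) cube([60, 16, 1564]);
translate([1495, 226, 46]) cube([60, 16, 1564]);
translate([1642, 226, 46]) cube([60, 16, 1564]);
translate([1789, 226, 46]) cube([60, 16, 1564]);


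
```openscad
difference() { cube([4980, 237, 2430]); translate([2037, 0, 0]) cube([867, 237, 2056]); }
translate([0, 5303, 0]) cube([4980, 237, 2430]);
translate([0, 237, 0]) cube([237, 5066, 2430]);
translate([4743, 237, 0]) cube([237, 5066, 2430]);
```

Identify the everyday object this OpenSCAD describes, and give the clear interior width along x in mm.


A single room. The interior width is 4506 mm.

Four walls enclosing a rectangle with a door in the front wall — a room. Outside width 4980 minus two 237 mm walls gives 4506 mm.


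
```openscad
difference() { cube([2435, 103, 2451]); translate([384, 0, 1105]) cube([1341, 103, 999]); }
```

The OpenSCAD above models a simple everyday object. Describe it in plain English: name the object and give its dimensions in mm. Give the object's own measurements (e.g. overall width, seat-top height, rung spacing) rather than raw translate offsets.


A wall 2435 mm long (x), 103 mm thick (y), 2451 mm tall, with a rectangular window opening cut through it. The opening is 1341 mm wide and 999 mm tall; its sill is at z = 1105 mm and its near (−x) edge is 384 mm from the wall's −x end. The opening passes through the full wall thickness.


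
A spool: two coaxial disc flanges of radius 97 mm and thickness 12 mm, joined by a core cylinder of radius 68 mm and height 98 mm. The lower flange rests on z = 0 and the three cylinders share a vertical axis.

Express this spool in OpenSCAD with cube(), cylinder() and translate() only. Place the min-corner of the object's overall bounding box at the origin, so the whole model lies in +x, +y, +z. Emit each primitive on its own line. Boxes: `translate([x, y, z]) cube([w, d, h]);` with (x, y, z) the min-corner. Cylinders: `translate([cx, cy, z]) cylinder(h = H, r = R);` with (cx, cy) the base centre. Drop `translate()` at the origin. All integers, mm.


translate([97, 97, 0]) cylinder(h = 12, r = 97);
translate([97, 97, 12]) cylinder(h = 98, r = 68);
translate([97, 97, 110]) cylinder(h = 12, r = 97);


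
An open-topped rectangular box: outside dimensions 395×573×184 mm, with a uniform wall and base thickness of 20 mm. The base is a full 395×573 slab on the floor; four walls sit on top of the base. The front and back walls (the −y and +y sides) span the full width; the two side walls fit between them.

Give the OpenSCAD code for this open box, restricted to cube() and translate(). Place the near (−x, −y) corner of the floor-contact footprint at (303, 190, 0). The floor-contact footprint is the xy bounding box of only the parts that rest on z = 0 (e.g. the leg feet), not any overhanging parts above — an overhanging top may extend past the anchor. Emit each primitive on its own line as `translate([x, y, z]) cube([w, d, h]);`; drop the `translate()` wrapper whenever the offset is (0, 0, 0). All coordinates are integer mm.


translate([303, 190, 0]) cube([395, 573, 20]);
translate([303, 190, 20]) cube([395, 20, 164]);
translate([303, 743, 20]) cube([395, 20, 164]);
translate([303, 210, 20]) cube([20, 533, 164]);
translate([678, 210, 20]) cube([20, 533, 164]);
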